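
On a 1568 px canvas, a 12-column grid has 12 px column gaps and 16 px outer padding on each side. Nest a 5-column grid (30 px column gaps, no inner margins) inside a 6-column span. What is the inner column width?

128.4 px

Subtract both margins: 1568 − 2·16 = 1536 px.
1536 − 11·12 = 1404; ÷12 gives c = 117 px.
6-column span = 6·117 + 5·12 = 762 px.
5 columns + 4 column gaps: 5d + 4·30 = 762.
5d = 762 − 120 = 642, so d = 128.4 px.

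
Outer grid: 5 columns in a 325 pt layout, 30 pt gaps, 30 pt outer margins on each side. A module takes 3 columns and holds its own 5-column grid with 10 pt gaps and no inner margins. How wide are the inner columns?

21.4 pt

Take off 60 pt of margins, leaving 265 pt.
265 − 4·30 = 145; ÷5 gives c = 29 pt.
3 columns plus 2 gaps: 87 + 60 = 147 pt.
147 − 4·10 = 107; ÷5 gives d = 21.4 pt.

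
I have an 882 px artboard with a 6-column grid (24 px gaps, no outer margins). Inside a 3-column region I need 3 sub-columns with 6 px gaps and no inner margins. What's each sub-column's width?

139 px

6c + 5·24 = 882 → 6c = 762 → c = 127 px.
Span of 3: 3·127 + 2·24 = 381 + 48 = 429 px.
Subtracting 2 gaps of 6 leaves 417 for 3 columns, so d = 139 px.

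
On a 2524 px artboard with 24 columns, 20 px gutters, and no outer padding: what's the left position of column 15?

24c + 23·20 = 2524 → 24c = 2064 → c = 86 px.
Each column+gutter stride is 106 px; with no margin, 14 of them is 1484 px.

1484 px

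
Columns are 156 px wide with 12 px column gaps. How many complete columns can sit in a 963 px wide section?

5 columns

5 columns: 5·156 + 4·12 = 828 px ≤ 963.
6 columns: 996 px > 963. So 5.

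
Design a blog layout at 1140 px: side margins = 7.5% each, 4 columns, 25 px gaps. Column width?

223.5 px

Each margin = 7.5% of 1140 = 85.5 px; content = 1140 − 2·85.5 = 969 px.
969 − 3·25 = 894; ÷4 gives c = 223.5 px.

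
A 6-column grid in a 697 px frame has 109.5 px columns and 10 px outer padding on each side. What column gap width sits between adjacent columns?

4 px

Content width = 697 − 2·10 = 677 px.
6 columns take 6·109.5 = 657 px; remaining 20 splits into 5 column gaps.
g = 20 / 5 = 4 px.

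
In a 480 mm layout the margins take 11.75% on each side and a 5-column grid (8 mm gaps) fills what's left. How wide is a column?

67.04 mm

480 × (1 − 2·11.75%) = 480 × 76.5% = 367.2 mm for the columns.
5 columns + 4 gaps: 5c + 4·8 = 367.2.
5c = 367.2 − 32 = 335.2, so c = 67.04 mm.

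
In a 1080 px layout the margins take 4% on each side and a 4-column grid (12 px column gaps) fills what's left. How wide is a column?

239.4 px

1080 × (1 − 2·4%) = 1080 × 92% = 993.6 px for the columns.
Subtracting 3 column gaps of 12 leaves 957.6 for 4 columns, so c = 239.4 px.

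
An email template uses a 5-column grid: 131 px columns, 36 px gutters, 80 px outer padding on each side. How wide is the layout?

959 px

Layout = 2·80 + 5·131 + 4·36 = 160 + 655 + 144 = 959 px.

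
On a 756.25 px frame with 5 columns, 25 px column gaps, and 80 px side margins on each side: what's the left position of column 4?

Subtract both margins: 756.25 − 2·80 = 596.25 px.
5 columns + 4 column gaps: 5c + 4·25 = 596.25.
5c = 596.25 − 100 = 496.25, so c = 99.25 px.
Column 4 starts at margin + 3·(column + gutter) = 80 + 3·124.25 = 452.75 px.

452.75 px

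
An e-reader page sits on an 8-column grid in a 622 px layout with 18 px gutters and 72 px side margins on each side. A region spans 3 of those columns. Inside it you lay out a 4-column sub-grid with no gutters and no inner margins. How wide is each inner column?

42 px

Subtract both margins: 622 − 2·72 = 478 px.
8 columns + 7 gutters: 8c + 7·18 = 478.
8c = 478 − 126 = 352, so c = 44 px.
Span of 3: 3·44 + 2·18 = 132 + 36 = 168 px.
With no gutters, each column is 168/4 = 42 px.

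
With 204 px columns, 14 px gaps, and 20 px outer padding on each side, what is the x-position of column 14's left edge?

Column 14 starts at margin + 13·(column + gutter) = 20 + 13·218 = 2854 px.

2854 px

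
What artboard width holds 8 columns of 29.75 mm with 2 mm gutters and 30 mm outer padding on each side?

312 mm

Total width: 2·30 + 8·29.75 + 7·2 = 312 mm.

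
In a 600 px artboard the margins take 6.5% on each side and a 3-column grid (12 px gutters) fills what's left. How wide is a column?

Margins: 6.5% × 600 = 39 px each, so content = 600 − 78 = 522 px.
Subtracting 2 gutters of 12 leaves 498 for 3 columns, so c = 166 px.

166 px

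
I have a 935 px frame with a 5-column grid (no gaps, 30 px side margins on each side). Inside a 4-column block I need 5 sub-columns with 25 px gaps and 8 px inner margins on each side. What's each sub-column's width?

116.8 px

Take off 60 px of margins, leaving 875 px.
With no gaps, each column is 875/5 = 175 px.
4-column span = 4·175 = 700 px.
Inner content = 700 − 2·8 = 684 px.
684 − 4·25 = 584; ÷5 gives d = 116.8 px.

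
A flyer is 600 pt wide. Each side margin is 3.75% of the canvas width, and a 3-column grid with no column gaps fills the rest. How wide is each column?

185 pt

Margins: 3.75% × 600 = 22.5 pt each, so content = 600 − 45 = 555 pt.
3c = 555 → c = 185 pt.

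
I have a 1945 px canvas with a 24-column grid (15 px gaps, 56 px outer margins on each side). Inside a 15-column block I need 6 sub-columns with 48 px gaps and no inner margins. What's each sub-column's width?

150 px

Subtract both margins: 1945 − 2·56 = 1833 px.
24 columns + 23 gaps: 24c + 23·15 = 1833.
24c = 1833 − 345 = 1488, so c = 62 px.
15 columns plus 14 gaps: 930 + 210 = 1140 px.
6 columns + 5 gaps: 6d + 5·48 = 1140.
6d = 1140 − 240 = 900, so d = 150 px.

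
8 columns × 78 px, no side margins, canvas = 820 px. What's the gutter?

28 px

Columns use 624 px, leaving 196 px across 7 gutters = 28 px each.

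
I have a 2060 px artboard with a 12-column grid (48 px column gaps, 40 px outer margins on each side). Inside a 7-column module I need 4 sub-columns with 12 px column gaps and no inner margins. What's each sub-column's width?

Subtract both margins: 2060 − 2·40 = 1980 px.
12c + 11·48 = 1980 → 12c = 1452 → c = 121 px.
Span of 7: 7·121 + 6·48 = 847 + 288 = 1135 px.
4 columns + 3 column gaps: 4d + 3·12 = 1135.
4d = 1135 − 36 = 1099, so d = 274.75 px.

274.75 px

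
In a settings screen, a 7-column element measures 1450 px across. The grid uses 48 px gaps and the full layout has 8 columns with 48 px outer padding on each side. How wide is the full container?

7 columns + 6 gaps: 7c + 6·48 = 1450.
7c = 1450 − 288 = 1162, so c = 166 px.
Total width: 2·48 + 8·166 + 7·48 = 1760 px.

1760 px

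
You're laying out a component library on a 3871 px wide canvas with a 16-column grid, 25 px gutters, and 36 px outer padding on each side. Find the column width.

Take off 72 px of margins, leaving 3799 px.
16c + 15·25 = 3799 → 16c = 3424 → c = 214 px.

214 px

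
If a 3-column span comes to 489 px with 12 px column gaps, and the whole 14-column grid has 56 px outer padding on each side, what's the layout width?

2438 px

3 columns + 2 column gaps: 3c + 2·12 = 489.
3c = 489 − 24 = 465, so c = 155 px.
Adding margins, columns and gutters: 112 + 2170 + 156 = 2438 px.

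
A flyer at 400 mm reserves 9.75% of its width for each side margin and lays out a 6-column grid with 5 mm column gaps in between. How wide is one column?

400 × (1 − 2·9.75%) = 400 × 80.5% = 322 mm for the columns.
6c + 5·5 = 322 → 6c = 297 → c = 49.5 mm.

49.5 mm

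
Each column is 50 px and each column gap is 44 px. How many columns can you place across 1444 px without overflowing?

15 columns

Each extra column adds 50 + 44 = 94 px.
(1444 + 44) / 94 = 15.83, so 15 columns fit.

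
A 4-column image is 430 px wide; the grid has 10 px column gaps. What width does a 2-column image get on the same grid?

430 − 3·10 = 400; ÷4 gives c = 100 px.
Span of 2: 2·100 + 1·10 = 200 + 10 = 210 px.

210 px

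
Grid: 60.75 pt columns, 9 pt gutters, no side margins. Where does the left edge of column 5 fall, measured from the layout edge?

Before column 5: 4 columns + 4 gutters.
Offset = 4·(60.75 + 9) = 4·69.75 = 279 pt.

279 pt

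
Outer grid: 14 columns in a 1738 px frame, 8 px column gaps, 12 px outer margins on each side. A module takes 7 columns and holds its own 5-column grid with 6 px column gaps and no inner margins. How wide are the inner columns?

165.8 px

Inside the margins: 1738 − 24 = 1714 px.
1714 − 13·8 = 1610; ÷14 gives c = 115 px.
Span of 7: 7·115 + 6·8 = 805 + 48 = 853 px.
5d + 4·6 = 853 → 5d = 829 → d = 165.8 px.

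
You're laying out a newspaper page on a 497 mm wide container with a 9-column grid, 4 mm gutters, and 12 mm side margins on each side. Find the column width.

49 mm

Content width = 497 − 2·12 = 473 mm.
9c + 8·4 = 473 → 9c = 441 → c = 49 mm.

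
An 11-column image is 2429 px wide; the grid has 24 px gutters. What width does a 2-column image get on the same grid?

422 px

2429 − 10·24 = 2189; ÷11 gives c = 199 px.
2-column span = 2·199 + 1·24 = 422 px.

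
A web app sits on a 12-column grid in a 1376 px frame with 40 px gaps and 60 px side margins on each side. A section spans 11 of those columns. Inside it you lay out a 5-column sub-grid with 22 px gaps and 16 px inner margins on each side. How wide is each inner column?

205.6 px

Subtract both margins: 1376 − 2·60 = 1256 px.
1256 − 11·40 = 816; ÷12 gives c = 68 px.
Span of 11: 11·68 + 10·40 = 748 + 400 = 1148 px.
Inner content = 1148 − 2·16 = 1116 px.
Subtracting 4 gaps of 22 leaves 1028 for 5 columns, so d = 205.6 px.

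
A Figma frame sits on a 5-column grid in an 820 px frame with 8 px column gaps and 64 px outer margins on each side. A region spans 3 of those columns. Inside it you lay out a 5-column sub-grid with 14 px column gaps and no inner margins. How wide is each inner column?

71.2 px

Subtract both margins: 820 − 2·64 = 692 px.
692 − 4·8 = 660; ÷5 gives c = 132 px.
3 columns plus 2 column gaps: 396 + 16 = 412 px.
412 − 4·14 = 356; ÷5 gives d = 71.2 px.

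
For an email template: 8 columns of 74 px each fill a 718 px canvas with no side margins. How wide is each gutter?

18 px

8·74 + 7g = 718 → 7g = 126 → g = 18 px.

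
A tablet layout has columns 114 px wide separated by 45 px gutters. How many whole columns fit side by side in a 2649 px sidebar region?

16 columns: 16·114 + 15·45 = 2499 px ≤ 2649.
17 columns: 2658 px > 2649. So 16.

16 columns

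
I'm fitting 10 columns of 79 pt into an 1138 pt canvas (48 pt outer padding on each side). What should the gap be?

Subtract both margins: 1138 − 2·48 = 1042 pt.
10 columns take 10·79 = 790 pt; remaining 252 splits into 9 gaps.
g = 252 / 9 = 28 pt.

28 pt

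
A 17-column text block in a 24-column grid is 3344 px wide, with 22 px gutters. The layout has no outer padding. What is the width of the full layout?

4730 px

17c + 16·22 = 3344 → 17c = 2992 → c = 176 px.
Summing: 4224 + 506 = 4730 px.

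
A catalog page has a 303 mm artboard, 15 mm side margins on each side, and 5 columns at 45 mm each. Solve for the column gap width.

Take off 30 mm of margins, leaving 273 mm.
5 columns take 5·45 = 225 mm; remaining 48 splits into 4 column gaps.
g = 48 / 4 = 12 mm.

12 mm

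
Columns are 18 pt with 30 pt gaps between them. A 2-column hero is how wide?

66 pt

2-column span = 2·18 + 1·30 = 66 pt.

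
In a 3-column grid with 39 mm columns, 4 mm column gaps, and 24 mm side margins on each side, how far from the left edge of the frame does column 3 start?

Before column 3: the margin + 2 columns + 2 column gaps.
Offset = 24 + 2·(39 + 4) = 24 + 86 = 110 mm.

110 mm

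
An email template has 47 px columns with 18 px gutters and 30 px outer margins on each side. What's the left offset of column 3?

160 px

Each column+gutter stride is 65 px; 2 of them past the 30 px margin is 30 + 130 = 160 px.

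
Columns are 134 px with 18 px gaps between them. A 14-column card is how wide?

14 columns plus 13 gaps: 1876 + 234 = 2110 px.

2110 px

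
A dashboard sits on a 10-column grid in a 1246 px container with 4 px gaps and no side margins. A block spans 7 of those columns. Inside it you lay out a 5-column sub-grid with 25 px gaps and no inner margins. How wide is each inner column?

154.2 px

1246 − 9·4 = 1210; ÷10 gives c = 121 px.
7-column span = 7·121 + 6·4 = 871 px.
Subtracting 4 gaps of 25 leaves 771 for 5 columns, so d = 154.2 px.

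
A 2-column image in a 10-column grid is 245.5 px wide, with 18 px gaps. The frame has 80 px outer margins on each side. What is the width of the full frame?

1459.5 px

Subtracting 1 gap of 18 leaves 227.5 for 2 columns, so c = 113.75 px.
Total width: 2·80 + 10·113.75 + 9·18 = 1459.5 px.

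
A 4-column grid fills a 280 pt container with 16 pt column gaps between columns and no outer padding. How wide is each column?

Subtracting 3 column gaps of 16 leaves 232 for 4 columns, so c = 58 pt.

58 pt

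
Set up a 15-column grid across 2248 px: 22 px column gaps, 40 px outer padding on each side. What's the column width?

124 px

Take off 80 px of margins, leaving 2168 px.
15 columns + 14 column gaps: 15c + 14·22 = 2168.
15c = 2168 − 308 = 1860, so c = 124 px.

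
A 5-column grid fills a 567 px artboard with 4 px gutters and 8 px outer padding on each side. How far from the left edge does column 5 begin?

452 px

Inside the margins: 567 − 16 = 551 px.
551 − 4·4 = 535; ÷5 gives c = 107 px.
Before column 5: the margin + 4 columns + 4 gutters.
Offset = 8 + 4·(107 + 4) = 8 + 444 = 452 px.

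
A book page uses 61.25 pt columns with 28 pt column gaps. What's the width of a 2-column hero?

150.5 pt

Span of 2: 2·61.25 + 1·28 = 122.5 + 28 = 150.5 pt.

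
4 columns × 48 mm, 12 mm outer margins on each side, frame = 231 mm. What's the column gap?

5 mm

Content width = 231 − 2·12 = 207 mm.
Columns use 192 mm, leaving 15 mm across 3 column gaps = 5 mm each.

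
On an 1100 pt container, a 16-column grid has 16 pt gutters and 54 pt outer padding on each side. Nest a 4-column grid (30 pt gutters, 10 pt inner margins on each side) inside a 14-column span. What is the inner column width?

Inside the margins: 1100 − 108 = 992 pt.
16 columns + 15 gutters: 16c + 15·16 = 992.
16c = 992 − 240 = 752, so c = 47 pt.
14-column span = 14·47 + 13·16 = 866 pt.
Inner content = 866 − 2·10 = 846 pt.
Subtracting 3 gutters of 30 leaves 756 for 4 columns, so d = 189 pt.

189 pt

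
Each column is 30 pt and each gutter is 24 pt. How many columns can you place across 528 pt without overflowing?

10 columns

k columns need k·30 + (k−1)·24 = k·54 − 24.
k·54 − 24 ≤ 528 → k ≤ 552 / 54 ≈ 10.22, so k = 10.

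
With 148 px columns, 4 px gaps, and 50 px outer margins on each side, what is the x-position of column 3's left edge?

354 px

Before column 3: the margin + 2 columns + 2 gaps.
Offset = 50 + 2·(148 + 4) = 50 + 304 = 354 px.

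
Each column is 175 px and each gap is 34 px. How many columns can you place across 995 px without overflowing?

4 columns

Each extra column adds 175 + 34 = 209 px.
(995 + 34) / 209 = 4.92, so 4 columns fit.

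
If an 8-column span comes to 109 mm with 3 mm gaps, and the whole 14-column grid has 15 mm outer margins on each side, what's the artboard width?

8c + 7·3 = 109 → 8c = 88 → c = 11 mm.
Total width: 2·15 + 14·11 + 13·3 = 223 mm.

223 mm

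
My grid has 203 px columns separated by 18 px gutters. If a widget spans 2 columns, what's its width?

424 px

2 columns plus 1 gutter: 406 + 18 = 424 px.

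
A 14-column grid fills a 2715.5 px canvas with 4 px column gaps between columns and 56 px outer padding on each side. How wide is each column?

Content width = 2715.5 − 2·56 = 2603.5 px.
14c + 13·4 = 2603.5 → 14c = 2551.5 → c = 182.25 px.

182.25 px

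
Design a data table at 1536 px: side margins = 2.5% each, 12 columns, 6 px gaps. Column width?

116.1 px

Margins: 2.5% × 1536 = 38.4 px each, so content = 1536 − 76.8 = 1459.2 px.
12 columns + 11 gaps: 12c + 11·6 = 1459.2.
12c = 1459.2 − 66 = 1393.2, so c = 116.1 px.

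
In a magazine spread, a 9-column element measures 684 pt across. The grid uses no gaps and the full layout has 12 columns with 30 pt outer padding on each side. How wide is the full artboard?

972 pt

With no gaps, each column is 684/9 = 76 pt.
Artboard = 2·30 + 12·76 = 60 + 912 = 972 pt.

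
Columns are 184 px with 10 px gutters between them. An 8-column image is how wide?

8 columns plus 7 gutters: 1472 + 70 = 1542 px.

1542 px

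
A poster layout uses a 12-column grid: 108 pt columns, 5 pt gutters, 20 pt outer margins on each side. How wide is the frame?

1391 pt

Frame = 2·20 + 12·108 + 11·5 = 40 + 1296 + 55 = 1391 pt.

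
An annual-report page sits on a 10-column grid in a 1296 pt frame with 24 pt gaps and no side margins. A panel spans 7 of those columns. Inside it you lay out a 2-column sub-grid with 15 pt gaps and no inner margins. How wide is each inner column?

Subtracting 9 gaps of 24 leaves 1080 for 10 columns, so c = 108 pt.
7-column span = 7·108 + 6·24 = 900 pt.
2 columns + 1 gap: 2d + 1·15 = 900.
2d = 900 − 15 = 885, so d = 442.5 pt.

442.5 pt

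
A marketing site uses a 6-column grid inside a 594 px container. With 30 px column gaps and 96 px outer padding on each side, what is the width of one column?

Subtract both margins: 594 − 2·96 = 402 px.
6 columns + 5 column gaps: 6c + 5·30 = 402.
6c = 402 − 150 = 252, so c = 42 px.

42 px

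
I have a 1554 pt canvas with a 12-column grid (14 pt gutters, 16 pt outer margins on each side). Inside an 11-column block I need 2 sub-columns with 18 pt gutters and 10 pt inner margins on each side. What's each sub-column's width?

678 pt

Outer content = 1554 − 2·16 = 1522 pt.
1522 − 11·14 = 1368; ÷12 gives c = 114 pt.
11 columns plus 10 gutters: 1254 + 140 = 1394 pt.
Inner content = 1394 − 2·10 = 1374 pt.
Subtracting 1 gutter of 18 leaves 1356 for 2 columns, so d = 678 pt.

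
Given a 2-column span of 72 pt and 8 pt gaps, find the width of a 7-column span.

72 − 1·8 = 64; ÷2 gives c = 32 pt.
Span of 7: 7·32 + 6·8 = 224 + 48 = 272 pt.

272 pt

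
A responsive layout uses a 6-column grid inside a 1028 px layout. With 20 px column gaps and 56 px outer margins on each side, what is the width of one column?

136 px

Subtract both margins: 1028 − 2·56 = 916 px.
Subtracting 5 column gaps of 20 leaves 816 for 6 columns, so c = 136 px.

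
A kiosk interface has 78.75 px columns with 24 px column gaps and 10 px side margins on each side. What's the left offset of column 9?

Each column+gutter stride is 102.75 px; 8 of them past the 10 px margin is 10 + 822 = 832 px.

832 px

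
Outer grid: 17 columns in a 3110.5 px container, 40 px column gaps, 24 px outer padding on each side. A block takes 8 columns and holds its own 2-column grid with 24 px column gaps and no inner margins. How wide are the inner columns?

Inside the margins: 3110.5 − 48 = 3062.5 px.
Subtracting 16 column gaps of 40 leaves 2422.5 for 17 columns, so c = 142.5 px.
8 columns plus 7 column gaps: 1140 + 280 = 1420 px.
2 columns + 1 column gap: 2d + 1·24 = 1420.
2d = 1420 − 24 = 1396, so d = 698 px.

698 px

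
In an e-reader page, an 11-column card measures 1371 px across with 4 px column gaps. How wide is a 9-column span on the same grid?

1371 − 10·4 = 1331; ÷11 gives c = 121 px.
9 columns plus 8 column gaps: 1089 + 32 = 1121 px.

1121 px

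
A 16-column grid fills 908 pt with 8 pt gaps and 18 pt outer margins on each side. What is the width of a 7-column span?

377 pt

Take off 36 pt of margins, leaving 872 pt.
16c + 15·8 = 872 → 16c = 752 → c = 47 pt.
7 columns plus 6 gaps: 329 + 48 = 377 pt.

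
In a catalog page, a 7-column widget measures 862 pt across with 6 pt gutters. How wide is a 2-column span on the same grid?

7c + 6·6 = 862 → 7c = 826 → c = 118 pt.
Span of 2: 2·118 + 1·6 = 236 + 6 = 242 pt.

242 pt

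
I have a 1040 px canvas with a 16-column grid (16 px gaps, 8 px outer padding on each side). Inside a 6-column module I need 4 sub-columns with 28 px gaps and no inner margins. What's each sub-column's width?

Inside the margins: 1040 − 16 = 1024 px.
16 columns + 15 gaps: 16c + 15·16 = 1024.
16c = 1024 − 240 = 784, so c = 49 px.
Span of 6: 6·49 + 5·16 = 294 + 80 = 374 px.
374 − 3·28 = 290; ÷4 gives d = 72.5 px.

72.5 px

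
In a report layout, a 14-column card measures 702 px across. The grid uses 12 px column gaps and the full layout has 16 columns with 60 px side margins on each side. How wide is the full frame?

14 columns + 13 column gaps: 14c + 13·12 = 702.
14c = 702 − 156 = 546, so c = 39 px.
Total width: 2·60 + 16·39 + 15·12 = 924 px.

924 px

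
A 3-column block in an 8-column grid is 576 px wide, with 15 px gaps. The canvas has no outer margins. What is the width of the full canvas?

3c + 2·15 = 576 → 3c = 546 → c = 182 px.
Canvas = 8·182 + 7·15 = 1456 + 105 = 1561 px.

1561 px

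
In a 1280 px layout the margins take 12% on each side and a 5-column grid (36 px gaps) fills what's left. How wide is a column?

1280 × (1 − 2·12%) = 1280 × 76% = 972.8 px for the columns.
5c + 4·36 = 972.8 → 5c = 828.8 → c = 165.76 px.

165.76 px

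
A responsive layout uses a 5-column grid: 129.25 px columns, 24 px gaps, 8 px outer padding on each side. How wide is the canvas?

758.25 px

Total width: 2·8 + 5·129.25 + 4·24 = 758.25 px.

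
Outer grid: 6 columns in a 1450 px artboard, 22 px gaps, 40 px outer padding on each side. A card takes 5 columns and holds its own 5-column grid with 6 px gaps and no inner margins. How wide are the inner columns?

Subtract both margins: 1450 − 2·40 = 1370 px.
6c + 5·22 = 1370 → 6c = 1260 → c = 210 px.
5 columns plus 4 gaps: 1050 + 88 = 1138 px.
Subtracting 4 gaps of 6 leaves 1114 for 5 columns, so d = 222.8 px.

222.8 px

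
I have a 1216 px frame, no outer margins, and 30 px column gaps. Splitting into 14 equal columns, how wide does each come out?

59 px

14 columns + 13 column gaps: 14c + 13·30 = 1216.
14c = 1216 − 390 = 826, so c = 59 px.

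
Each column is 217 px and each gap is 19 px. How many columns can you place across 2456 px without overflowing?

10 columns

10 columns: 10·217 + 9·19 = 2341 px ≤ 2456.
11 columns: 2577 px > 2456. So 10.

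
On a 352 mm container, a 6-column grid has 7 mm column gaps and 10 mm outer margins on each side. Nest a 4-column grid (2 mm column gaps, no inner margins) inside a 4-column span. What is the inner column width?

Subtract both margins: 352 − 2·10 = 332 mm.
332 − 5·7 = 297; ÷6 gives c = 49.5 mm.
Span of 4: 4·49.5 + 3·7 = 198 + 21 = 219 mm.
4 columns + 3 column gaps: 4d + 3·2 = 219.
4d = 219 − 6 = 213, so d = 53.25 mm.

53.25 mm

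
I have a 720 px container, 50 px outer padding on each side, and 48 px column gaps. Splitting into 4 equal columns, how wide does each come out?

Inside the margins: 720 − 100 = 620 px.
4c + 3·48 = 620 → 4c = 476 → c = 119 px.

119 px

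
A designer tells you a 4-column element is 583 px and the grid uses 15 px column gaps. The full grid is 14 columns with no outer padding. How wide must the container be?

4c + 3·15 = 583 → 4c = 538 → c = 134.5 px.
Total width: 14·134.5 + 13·15 = 2078 px.

2078 px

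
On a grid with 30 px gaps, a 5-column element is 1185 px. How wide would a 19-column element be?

4587 px

Subtracting 4 gaps of 30 leaves 1065 for 5 columns, so c = 213 px.
Span of 19: 19·213 + 18·30 = 4047 + 540 = 4587 px.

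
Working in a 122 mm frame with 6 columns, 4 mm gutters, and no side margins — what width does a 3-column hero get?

6c + 5·4 = 122 → 6c = 102 → c = 17 mm.
Span of 3: 3·17 + 2·4 = 51 + 8 = 59 mm.

59 mm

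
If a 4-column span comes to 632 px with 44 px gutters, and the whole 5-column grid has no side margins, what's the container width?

4c + 3·44 = 632 → 4c = 500 → c = 125 px.
Summing: 625 + 176 = 801 px.

801 px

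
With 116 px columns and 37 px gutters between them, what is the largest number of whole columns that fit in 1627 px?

Each extra column adds 116 + 37 = 153 px.
(1627 + 37) / 153 = 10.88, so 10 columns fit.

10 columns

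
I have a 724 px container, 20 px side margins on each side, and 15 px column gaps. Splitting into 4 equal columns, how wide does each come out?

Inside the margins: 724 − 40 = 684 px.
684 − 3·15 = 639; ÷4 gives c = 159.75 px.

159.75 px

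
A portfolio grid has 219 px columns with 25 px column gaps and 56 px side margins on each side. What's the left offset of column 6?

Before column 6: the margin + 5 columns + 5 column gaps.
Offset = 56 + 5·(219 + 25) = 56 + 1220 = 1276 px.

1276 px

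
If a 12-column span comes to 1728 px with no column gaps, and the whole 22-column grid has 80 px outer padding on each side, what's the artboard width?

1728 / 12 = 144 px per column.
Total width: 2·80 + 22·144 = 3328 px.

3328 px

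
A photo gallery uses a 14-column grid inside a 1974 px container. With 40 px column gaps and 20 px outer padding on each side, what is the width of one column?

101 px

Content width = 1974 − 2·20 = 1934 px.
Subtracting 13 column gaps of 40 leaves 1414 for 14 columns, so c = 101 px.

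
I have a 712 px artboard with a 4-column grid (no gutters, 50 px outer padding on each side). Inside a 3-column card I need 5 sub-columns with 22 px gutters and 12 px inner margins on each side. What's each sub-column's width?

Take off 100 px of margins, leaving 612 px.
4c = 612 → c = 153 px.
3-column span = 3·153 = 459 px.
Inner content = 459 − 2·12 = 435 px.
Subtracting 4 gutters of 22 leaves 347 for 5 columns, so d = 69.4 px.

69.4 px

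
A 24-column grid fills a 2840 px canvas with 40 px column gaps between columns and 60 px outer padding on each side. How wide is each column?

Subtract both margins: 2840 − 2·60 = 2720 px.
24 columns + 23 column gaps: 24c + 23·40 = 2720.
24c = 2720 − 920 = 1800, so c = 75 px.

75 px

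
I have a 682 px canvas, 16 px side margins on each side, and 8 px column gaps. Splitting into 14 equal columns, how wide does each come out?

39 px

Subtract both margins: 682 − 2·16 = 650 px.
14c + 13·8 = 650 → 14c = 546 → c = 39 px.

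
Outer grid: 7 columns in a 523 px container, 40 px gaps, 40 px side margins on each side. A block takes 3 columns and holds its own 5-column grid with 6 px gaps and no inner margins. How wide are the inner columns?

Subtract both margins: 523 − 2·40 = 443 px.
7 columns + 6 gaps: 7c + 6·40 = 443.
7c = 443 − 240 = 203, so c = 29 px.
3 columns plus 2 gaps: 87 + 80 = 167 px.
167 − 4·6 = 143; ÷5 gives d = 28.6 px.

28.6 px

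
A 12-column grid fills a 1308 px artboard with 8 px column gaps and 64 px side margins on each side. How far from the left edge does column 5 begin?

460 px

Content = 1308 − 2·64 = 1180 px.
Subtracting 11 column gaps of 8 leaves 1092 for 12 columns, so c = 91 px.
Before column 5: the margin + 4 columns + 4 column gaps.
Offset = 64 + 4·(91 + 8) = 64 + 396 = 460 px.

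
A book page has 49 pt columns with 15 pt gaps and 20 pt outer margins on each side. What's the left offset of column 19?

1172 pt

Before column 19: the margin + 18 columns + 18 gaps.
Offset = 20 + 18·(49 + 15) = 20 + 1152 = 1172 pt.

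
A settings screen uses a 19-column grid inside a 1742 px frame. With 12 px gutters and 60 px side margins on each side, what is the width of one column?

74 px

Inside the margins: 1742 − 120 = 1622 px.
1622 − 18·12 = 1406; ÷19 gives c = 74 px.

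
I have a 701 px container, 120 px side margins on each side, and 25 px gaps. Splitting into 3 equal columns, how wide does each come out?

137 px

Subtract both margins: 701 − 2·120 = 461 px.
3c + 2·25 = 461 → 3c = 411 → c = 137 px.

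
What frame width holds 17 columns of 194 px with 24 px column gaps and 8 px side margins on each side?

Total width: 2·8 + 17·194 + 16·24 = 3698 px.

3698 px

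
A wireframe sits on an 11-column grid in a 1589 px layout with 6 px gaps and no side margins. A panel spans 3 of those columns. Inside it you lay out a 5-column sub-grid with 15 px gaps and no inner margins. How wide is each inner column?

1589 − 10·6 = 1529; ÷11 gives c = 139 px.
3 columns plus 2 gaps: 417 + 12 = 429 px.
5 columns + 4 gaps: 5d + 4·15 = 429.
5d = 429 − 60 = 369, so d = 73.8 px.

73.8 px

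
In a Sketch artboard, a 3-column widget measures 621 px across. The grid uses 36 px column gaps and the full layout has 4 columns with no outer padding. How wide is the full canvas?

3c + 2·36 = 621 → 3c = 549 → c = 183 px.
Total width: 4·183 + 3·36 = 840 px.

840 px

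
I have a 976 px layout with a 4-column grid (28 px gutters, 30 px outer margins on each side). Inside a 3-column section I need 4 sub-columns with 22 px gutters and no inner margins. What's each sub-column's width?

153.5 px

Inside the margins: 976 − 60 = 916 px.
916 − 3·28 = 832; ÷4 gives c = 208 px.
3-column span = 3·208 + 2·28 = 680 px.
4d + 3·22 = 680 → 4d = 614 → d = 153.5 px.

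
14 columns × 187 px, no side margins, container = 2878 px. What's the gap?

Columns use 2618 px, leaving 260 px across 13 gaps = 20 px each.

20 px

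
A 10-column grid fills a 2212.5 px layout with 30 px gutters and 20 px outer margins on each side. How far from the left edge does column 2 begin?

240.25 px

Content = 2212.5 − 2·20 = 2172.5 px.
10c + 9·30 = 2172.5 → 10c = 1902.5 → c = 190.25 px.
Each column+gutter stride is 220.25 px; 1 of them past the 20 px margin is 20 + 220.25 = 240.25 px.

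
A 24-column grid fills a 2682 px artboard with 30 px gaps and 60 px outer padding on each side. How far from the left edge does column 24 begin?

Inside the margins: 2682 − 120 = 2562 px.
Subtracting 23 gaps of 30 leaves 1872 for 24 columns, so c = 78 px.
Each column+gutter stride is 108 px; 23 of them past the 60 px margin is 60 + 2484 = 2544 px.

2544 px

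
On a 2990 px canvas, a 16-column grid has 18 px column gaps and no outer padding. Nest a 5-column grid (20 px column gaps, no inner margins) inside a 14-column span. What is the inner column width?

Subtracting 15 column gaps of 18 leaves 2720 for 16 columns, so c = 170 px.
14-column span = 14·170 + 13·18 = 2614 px.
5d + 4·20 = 2614 → 5d = 2534 → d = 506.8 px.

506.8 px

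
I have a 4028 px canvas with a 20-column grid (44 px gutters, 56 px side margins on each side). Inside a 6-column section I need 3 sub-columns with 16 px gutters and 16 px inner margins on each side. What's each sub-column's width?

360 px

Inside the margins: 4028 − 112 = 3916 px.
3916 − 19·44 = 3080; ÷20 gives c = 154 px.
Span of 6: 6·154 + 5·44 = 924 + 220 = 1144 px.
Inner content = 1144 − 2·16 = 1112 px.
3 columns + 2 gutters: 3d + 2·16 = 1112.
3d = 1112 − 32 = 1080, so d = 360 px.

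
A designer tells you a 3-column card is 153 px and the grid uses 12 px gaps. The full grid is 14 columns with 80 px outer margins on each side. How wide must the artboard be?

918 px

3 columns + 2 gaps: 3c + 2·12 = 153.
3c = 153 − 24 = 129, so c = 43 px.
Total width: 2·80 + 14·43 + 13·12 = 918 px.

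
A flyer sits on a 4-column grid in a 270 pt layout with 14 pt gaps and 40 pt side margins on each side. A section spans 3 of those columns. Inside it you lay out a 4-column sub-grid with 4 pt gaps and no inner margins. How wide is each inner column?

31.75 pt

Subtract both margins: 270 − 2·40 = 190 pt.
Subtracting 3 gaps of 14 leaves 148 for 4 columns, so c = 37 pt.
3 columns plus 2 gaps: 111 + 28 = 139 pt.
Subtracting 3 gaps of 4 leaves 127 for 4 columns, so d = 31.75 pt.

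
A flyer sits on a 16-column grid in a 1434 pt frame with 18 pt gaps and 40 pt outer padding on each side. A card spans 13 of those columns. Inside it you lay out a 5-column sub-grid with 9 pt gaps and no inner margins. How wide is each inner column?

Outer content = 1434 − 2·40 = 1354 pt.
16c + 15·18 = 1354 → 16c = 1084 → c = 67.75 pt.
13-column span = 13·67.75 + 12·18 = 1096.75 pt.
5 columns + 4 gaps: 5d + 4·9 = 1096.75.
5d = 1096.75 − 36 = 1060.75, so d = 212.15 pt.

212.15 pt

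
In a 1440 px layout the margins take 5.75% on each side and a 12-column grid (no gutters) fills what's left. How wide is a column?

1440 × (1 − 2·5.75%) = 1440 × 88.5% = 1274.4 px for the columns.
With no gutters, each column is 1274.4/12 = 106.2 px.

106.2 px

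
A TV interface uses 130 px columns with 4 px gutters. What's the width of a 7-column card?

934 px

7 columns plus 6 gutters: 910 + 24 = 934 px.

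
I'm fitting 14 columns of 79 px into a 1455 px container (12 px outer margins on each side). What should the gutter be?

25 px

Content width = 1455 − 2·12 = 1431 px.
14 columns take 14·79 = 1106 px; remaining 325 splits into 13 gutters.
g = 325 / 13 = 25 px.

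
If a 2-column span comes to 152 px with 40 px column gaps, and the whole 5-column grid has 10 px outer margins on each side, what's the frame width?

460 px

Subtracting 1 column gap of 40 leaves 112 for 2 columns, so c = 56 px.
Total width: 2·10 + 5·56 + 4·40 = 460 px.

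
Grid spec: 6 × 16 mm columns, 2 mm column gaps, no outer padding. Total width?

106 mm

Total width: 6·16 + 5·2 = 106 mm.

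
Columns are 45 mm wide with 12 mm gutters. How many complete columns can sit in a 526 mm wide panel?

9 columns

k columns need k·45 + (k−1)·12 = k·57 − 12.
k·57 − 12 ≤ 526 → k ≤ 538 / 57 ≈ 9.44, so k = 9.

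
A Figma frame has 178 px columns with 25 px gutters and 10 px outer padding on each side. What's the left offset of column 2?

Before column 2: the margin + 1 column + 1 gutter.
Offset = 10 + 1·(178 + 25) = 10 + 203 = 213 px.

213 px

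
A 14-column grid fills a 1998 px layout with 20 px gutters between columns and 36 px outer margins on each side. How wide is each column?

Subtract both margins: 1998 − 2·36 = 1926 px.
Subtracting 13 gutters of 20 leaves 1666 for 14 columns, so c = 119 px.

119 px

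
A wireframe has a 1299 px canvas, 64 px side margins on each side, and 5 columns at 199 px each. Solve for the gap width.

44 px

Take off 128 px of margins, leaving 1171 px.
5·199 + 4g = 1171 → 4g = 176 → g = 44 px.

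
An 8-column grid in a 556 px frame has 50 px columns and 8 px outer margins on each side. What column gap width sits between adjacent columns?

Subtract both margins: 556 − 2·8 = 540 px.
8·50 + 7g = 540 → 7g = 140 → g = 20 px.

20 px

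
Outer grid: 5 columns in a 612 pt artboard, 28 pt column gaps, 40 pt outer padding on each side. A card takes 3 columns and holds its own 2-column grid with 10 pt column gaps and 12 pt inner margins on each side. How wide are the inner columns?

Take off 80 pt of margins, leaving 532 pt.
5c + 4·28 = 532 → 5c = 420 → c = 84 pt.
Span of 3: 3·84 + 2·28 = 252 + 56 = 308 pt.
Inner content = 308 − 2·12 = 284 pt.
2 columns + 1 column gap: 2d + 1·10 = 284.
2d = 284 − 10 = 274, so d = 137 pt.

137 pt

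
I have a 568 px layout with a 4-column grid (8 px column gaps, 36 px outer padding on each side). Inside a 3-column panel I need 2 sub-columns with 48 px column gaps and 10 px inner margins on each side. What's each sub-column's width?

151 px

Take off 72 px of margins, leaving 496 px.
4 columns + 3 column gaps: 4c + 3·8 = 496.
4c = 496 − 24 = 472, so c = 118 px.
Span of 3: 3·118 + 2·8 = 354 + 16 = 370 px.
Inner content = 370 − 2·10 = 350 px.
350 − 1·48 = 302; ÷2 gives d = 151 px.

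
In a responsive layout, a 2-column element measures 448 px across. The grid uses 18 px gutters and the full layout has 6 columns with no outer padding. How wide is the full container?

1380 px

2c + 1·18 = 448 → 2c = 430 → c = 215 px.
Container = 6·215 + 5·18 = 1290 + 90 = 1380 px.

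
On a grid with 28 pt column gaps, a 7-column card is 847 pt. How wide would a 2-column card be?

222 pt

847 − 6·28 = 679; ÷7 gives c = 97 pt.
2-column span = 2·97 + 1·28 = 222 pt.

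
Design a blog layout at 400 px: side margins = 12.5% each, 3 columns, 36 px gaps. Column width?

400 × (1 − 2·12.5%) = 400 × 75% = 300 px for the columns.
3 columns + 2 gaps: 3c + 2·36 = 300.
3c = 300 − 72 = 228, so c = 76 px.

76 px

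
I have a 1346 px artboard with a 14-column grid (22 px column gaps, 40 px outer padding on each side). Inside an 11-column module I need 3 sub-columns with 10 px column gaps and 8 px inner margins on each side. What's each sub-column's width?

Subtract both margins: 1346 − 2·40 = 1266 px.
14c + 13·22 = 1266 → 14c = 980 → c = 70 px.
Span of 11: 11·70 + 10·22 = 770 + 220 = 990 px.
Inner content = 990 − 2·8 = 974 px.
3d + 2·10 = 974 → 3d = 954 → d = 318 px.

318 px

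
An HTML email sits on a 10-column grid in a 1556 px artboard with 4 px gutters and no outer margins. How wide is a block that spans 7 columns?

1088 px

10 columns + 9 gutters: 10c + 9·4 = 1556.
10c = 1556 − 36 = 1520, so c = 152 px.
7 columns plus 6 gutters: 1064 + 24 = 1088 px.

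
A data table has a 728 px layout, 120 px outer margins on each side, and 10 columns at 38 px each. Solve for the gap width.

12 px

Inside the margins: 728 − 240 = 488 px.
10 columns take 10·38 = 380 px; remaining 108 splits into 9 gaps.
g = 108 / 9 = 12 px.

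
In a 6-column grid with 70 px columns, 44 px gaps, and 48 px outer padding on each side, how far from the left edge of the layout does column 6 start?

Column 6 starts at margin + 5·(column + gutter) = 48 + 5·114 = 618 px.

618 px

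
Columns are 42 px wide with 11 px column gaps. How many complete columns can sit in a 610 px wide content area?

11 columns

Each extra column adds 42 + 11 = 53 px.
(610 + 11) / 53 = 11.72, so 11 columns fit.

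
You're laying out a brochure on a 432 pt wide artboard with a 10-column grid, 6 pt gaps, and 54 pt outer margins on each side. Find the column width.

27 pt

Inside the margins: 432 − 108 = 324 pt.
10c + 9·6 = 324 → 10c = 270 → c = 27 pt.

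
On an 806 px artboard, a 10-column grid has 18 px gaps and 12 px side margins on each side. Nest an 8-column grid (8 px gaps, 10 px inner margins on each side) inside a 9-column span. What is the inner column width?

Outer content = 806 − 2·12 = 782 px.
782 − 9·18 = 620; ÷10 gives c = 62 px.
9-column span = 9·62 + 8·18 = 702 px.
Inner content = 702 − 2·10 = 682 px.
Subtracting 7 gaps of 8 leaves 626 for 8 columns, so d = 78.25 px.

78.25 px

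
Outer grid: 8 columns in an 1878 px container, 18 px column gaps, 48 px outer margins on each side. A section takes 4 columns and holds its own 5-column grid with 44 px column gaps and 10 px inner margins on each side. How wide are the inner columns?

Outer content = 1878 − 2·48 = 1782 px.
8c + 7·18 = 1782 → 8c = 1656 → c = 207 px.
4 columns plus 3 column gaps: 828 + 54 = 882 px.
Inner content = 882 − 2·10 = 862 px.
5d + 4·44 = 862 → 5d = 686 → d = 137.2 px.

137.2 px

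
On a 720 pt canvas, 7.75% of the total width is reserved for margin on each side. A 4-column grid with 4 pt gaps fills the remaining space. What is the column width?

149.1 pt

Margins: 7.75% × 720 = 55.8 pt each, so content = 720 − 111.6 = 608.4 pt.
4 columns + 3 gaps: 4c + 3·4 = 608.4.
4c = 608.4 − 12 = 596.4, so c = 149.1 pt.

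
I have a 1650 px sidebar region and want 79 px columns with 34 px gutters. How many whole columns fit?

14 columns: 14·79 + 13·34 = 1548 px ≤ 1650.
15 columns: 1661 px > 1650. So 14.

14 columns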